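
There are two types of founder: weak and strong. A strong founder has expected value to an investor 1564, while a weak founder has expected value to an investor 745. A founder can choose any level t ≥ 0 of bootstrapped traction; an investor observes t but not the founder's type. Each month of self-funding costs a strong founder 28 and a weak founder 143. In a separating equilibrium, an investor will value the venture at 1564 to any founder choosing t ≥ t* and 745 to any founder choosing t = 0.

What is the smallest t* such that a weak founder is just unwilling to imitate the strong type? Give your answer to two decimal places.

A weak founder choosing t = 0 receives 745.
Imitating at t* instead would pay 1564 at cost 143·t*, netting 1564 − 143·t*.
Indifference: 745 = 1564 − 143·t*, so t* = (1564 − 745) / 143 ≈ 5.73.
At t* the weak type's incentive constraint just binds; the strong type strictly prefers t* since its per-unit cost is lower.

5.73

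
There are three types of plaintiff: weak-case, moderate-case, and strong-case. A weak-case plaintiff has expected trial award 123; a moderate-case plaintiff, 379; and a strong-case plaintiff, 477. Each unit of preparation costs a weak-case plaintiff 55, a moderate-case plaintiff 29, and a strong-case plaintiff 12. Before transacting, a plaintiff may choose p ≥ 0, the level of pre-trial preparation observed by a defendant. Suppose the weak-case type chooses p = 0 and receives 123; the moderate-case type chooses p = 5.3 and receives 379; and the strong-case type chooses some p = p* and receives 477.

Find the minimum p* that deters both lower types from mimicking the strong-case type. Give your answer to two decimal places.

8.68

Moderate-case type (on-path payoff 379 − 29×5.3 = 225.3) won't mimic when 225.3 ≥ 477 − 29·p*, i.e. p* ≥ 8.68.
Weak-case type (on-path payoff 123) won't mimic when 123 ≥ 477 − 55·p*, i.e. p* ≥ 6.44.
Both must hold, so p* = max(6.44, 8.68) = 8.68. The moderate-case type's constraint binds.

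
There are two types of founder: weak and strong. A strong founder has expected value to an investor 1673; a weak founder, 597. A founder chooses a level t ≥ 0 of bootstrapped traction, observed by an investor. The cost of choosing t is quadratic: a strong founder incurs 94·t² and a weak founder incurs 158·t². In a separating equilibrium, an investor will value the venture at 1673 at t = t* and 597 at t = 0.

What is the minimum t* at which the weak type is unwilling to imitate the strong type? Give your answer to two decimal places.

The weak type at t = 0 receives 597; imitating at t* yields 1673 − 158·t*².
Indifference: 597 = 1673 − 158·t*², so t*² = (1673 − 597) / 158 ≈ 6.8101.
t* = √6.8101 ≈ 2.61.

2.61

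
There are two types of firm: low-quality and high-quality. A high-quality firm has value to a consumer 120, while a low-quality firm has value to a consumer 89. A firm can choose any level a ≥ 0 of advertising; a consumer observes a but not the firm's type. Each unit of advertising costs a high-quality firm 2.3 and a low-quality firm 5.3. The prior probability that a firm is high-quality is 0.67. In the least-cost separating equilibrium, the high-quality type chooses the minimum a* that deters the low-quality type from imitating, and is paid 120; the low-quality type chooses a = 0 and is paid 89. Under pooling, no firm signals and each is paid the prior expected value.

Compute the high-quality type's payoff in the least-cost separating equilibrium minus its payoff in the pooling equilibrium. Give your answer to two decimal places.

-3.22

Least-cost separating signal: a* solves 89 = 120 − 5.3·a*, so a* = (120 − 89)/5.3 ≈ 5.8491.
High-quality type's separating payoff: 120 − 2.3 × a* = 120 − 2.3 × (120 − 89)/5.3 = 120 − 71.3/5.3 ≈ 106.5472.
Pooling payoff: 0.67 × 120 + 0.33 × 89 = 109.77.
Difference: 106.5472 − 109.77 = -3.2228, i.e. -3.22 to two decimal places.
The high-quality type would prefer the pooling outcome.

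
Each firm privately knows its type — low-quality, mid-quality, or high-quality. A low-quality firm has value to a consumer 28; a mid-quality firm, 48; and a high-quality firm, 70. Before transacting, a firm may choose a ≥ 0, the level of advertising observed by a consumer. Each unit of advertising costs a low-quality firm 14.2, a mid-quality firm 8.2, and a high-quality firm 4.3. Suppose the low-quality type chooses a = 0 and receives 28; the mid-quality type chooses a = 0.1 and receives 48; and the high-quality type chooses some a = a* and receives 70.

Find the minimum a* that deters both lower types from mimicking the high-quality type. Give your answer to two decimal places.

Low-quality type (on-path payoff 28) won't mimic when 28 ≥ 70 − 14.2·a*, i.e. a* ≥ 2.96.
Mid-quality type (on-path payoff 48 − 8.2×0.1 = 47.18) won't mimic when 47.18 ≥ 70 − 8.2·a*, i.e. a* ≥ 2.78.
Both must hold, so a* = max(2.96, 2.78) = 2.96. The low-quality type's constraint binds.

2.96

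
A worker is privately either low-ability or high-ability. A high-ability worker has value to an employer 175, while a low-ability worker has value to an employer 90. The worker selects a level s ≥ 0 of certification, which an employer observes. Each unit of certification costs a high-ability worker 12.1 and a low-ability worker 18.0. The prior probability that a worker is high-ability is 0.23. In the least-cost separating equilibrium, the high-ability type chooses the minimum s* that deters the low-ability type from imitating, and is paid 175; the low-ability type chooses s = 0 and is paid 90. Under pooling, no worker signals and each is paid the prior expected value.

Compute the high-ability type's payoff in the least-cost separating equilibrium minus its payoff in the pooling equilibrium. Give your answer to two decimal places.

8.31

Least-cost separating signal: s* solves 90 = 175 − 18.0·s*, so s* = (175 − 90)/18.0 ≈ 4.7222.
High-ability type's separating payoff: 175 − 12.1 × s* = 175 − 12.1 × (175 − 90)/18.0 = 175 − 1028.5/18.0 ≈ 117.8611.
Pooling payoff: 0.23 × 175 + 0.77 × 90 = 109.55.
Difference: 117.8611 − 109.55 = 8.3111, i.e. 8.31 to two decimal places.
The high-ability type prefers to separate.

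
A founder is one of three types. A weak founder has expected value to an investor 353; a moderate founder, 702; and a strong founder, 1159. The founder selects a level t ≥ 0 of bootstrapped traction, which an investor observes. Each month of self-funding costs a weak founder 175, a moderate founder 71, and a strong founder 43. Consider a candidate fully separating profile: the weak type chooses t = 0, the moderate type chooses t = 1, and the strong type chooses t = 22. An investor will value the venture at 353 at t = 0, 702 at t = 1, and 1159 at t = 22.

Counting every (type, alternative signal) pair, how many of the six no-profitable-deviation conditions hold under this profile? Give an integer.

Strong (own payoff 1159 − 43×22 = 213): to t=0 gives 353 → profitable ✗; to t=1 gives 702 − 43×1 = 659 → profitable ✗.
Moderate (own payoff 702 − 71×1 = 631): to t=0 gives 353 → no gain ✓; to t=22 gives 1159 − 71×22 = -403 → no gain ✓.
Weak (own payoff 353): to t=1 gives 702 − 175×1 = 527 → profitable ✗; to t=22 gives 1159 − 175×22 = -2691 → no gain ✓.
3 of the 6 constraints hold; not an equilibrium.

3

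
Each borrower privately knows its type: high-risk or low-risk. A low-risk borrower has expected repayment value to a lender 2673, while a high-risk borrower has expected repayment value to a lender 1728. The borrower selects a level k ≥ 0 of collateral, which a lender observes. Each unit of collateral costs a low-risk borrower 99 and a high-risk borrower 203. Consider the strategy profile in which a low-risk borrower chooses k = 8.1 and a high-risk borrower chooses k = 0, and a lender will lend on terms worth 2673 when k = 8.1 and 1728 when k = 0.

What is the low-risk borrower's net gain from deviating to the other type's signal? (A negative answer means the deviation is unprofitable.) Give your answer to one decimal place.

Playing k = 8.1 the low-risk borrower receives 2673 − 99 × 8.1 = 1871.1.
Deviating to k = 0 yields 1728 instead.
Gain from deviating: 1728 − 1871.1 = -143.1.
The gain is negative, so the low-risk type's incentive-compatibility constraint is satisfied.

-143.1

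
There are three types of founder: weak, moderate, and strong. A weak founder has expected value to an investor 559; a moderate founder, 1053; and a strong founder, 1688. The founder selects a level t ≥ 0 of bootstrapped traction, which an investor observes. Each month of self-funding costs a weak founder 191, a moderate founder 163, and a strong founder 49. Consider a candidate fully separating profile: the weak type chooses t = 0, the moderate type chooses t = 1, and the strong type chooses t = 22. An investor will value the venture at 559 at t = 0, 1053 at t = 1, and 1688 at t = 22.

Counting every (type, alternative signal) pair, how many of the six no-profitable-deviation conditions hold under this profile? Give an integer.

4

Moderate (own payoff 1053 − 163×1 = 890): to t=0 gives 559 → no gain ✓; to t=22 gives 1688 − 163×22 = -1898 → no gain ✓.
Weak (own payoff 559): to t=1 gives 1053 − 191×1 = 862 → profitable ✗; to t=22 gives 1688 − 191×22 = -2514 → no gain ✓.
Strong (own payoff 1688 − 49×22 = 610): to t=0 gives 559 → no gain ✓; to t=1 gives 1053 − 49×1 = 1004 → profitable ✗.
4 of the 6 constraints hold; not an equilibrium.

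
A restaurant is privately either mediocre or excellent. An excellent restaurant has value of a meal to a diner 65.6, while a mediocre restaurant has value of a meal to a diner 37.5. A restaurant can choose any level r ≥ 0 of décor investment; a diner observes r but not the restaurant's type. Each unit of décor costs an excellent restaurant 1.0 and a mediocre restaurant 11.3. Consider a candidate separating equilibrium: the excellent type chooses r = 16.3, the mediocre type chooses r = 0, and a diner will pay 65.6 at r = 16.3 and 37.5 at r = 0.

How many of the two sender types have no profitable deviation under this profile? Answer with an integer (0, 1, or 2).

2

Excellent type: signal → 65.6 − 1.0 × 16.3 = 49.3; deviate to 0 → 37.5. IC holds (49.3 ≥ 37.5).
Mediocre type: stay at 0 → 37.5; mimic → 65.6 − 11.3 × 16.3 = -118.59. IC holds (37.5 ≥ -118.59).
2 of 2 constraints hold, so this is a separating equilibrium.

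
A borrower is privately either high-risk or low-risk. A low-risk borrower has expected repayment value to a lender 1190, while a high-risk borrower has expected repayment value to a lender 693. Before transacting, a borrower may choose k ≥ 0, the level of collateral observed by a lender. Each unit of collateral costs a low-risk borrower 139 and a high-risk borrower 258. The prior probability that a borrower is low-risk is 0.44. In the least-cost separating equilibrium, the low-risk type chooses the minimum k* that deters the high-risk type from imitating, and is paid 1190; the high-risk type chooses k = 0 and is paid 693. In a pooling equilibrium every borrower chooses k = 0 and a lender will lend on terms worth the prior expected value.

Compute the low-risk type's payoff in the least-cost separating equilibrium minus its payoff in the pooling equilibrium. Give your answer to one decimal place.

Least-cost separating signal: k* solves 693 = 1190 − 258·k*, so k* = (1190 − 693)/258 ≈ 1.9264.
Low-risk type's separating payoff: 1190 − 139 × k* = 1190 − 139 × (1190 − 693)/258 = 1190 − 69083/258 ≈ 922.236.
Pooling payoff: 0.44 × 1190 + 0.56 × 693 = 911.68.
Difference: 922.236 − 911.68 = 10.556, i.e. 10.6 to one decimal place.
The low-risk type prefers to separate.

10.6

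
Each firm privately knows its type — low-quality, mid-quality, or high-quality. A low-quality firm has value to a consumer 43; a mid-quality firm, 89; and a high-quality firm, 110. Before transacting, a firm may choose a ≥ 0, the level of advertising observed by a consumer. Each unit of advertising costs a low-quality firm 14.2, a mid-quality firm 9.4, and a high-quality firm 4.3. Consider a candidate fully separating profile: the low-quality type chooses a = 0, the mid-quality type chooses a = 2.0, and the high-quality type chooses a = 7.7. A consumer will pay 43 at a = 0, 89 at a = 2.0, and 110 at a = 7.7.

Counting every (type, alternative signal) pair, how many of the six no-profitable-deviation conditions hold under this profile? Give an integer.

Low-quality (own payoff 43): to a=2.0 gives 89 − 14.2×2.0 = 60.6 → profitable ✗; to a=7.7 gives 110 − 14.2×7.7 = 0.66 → no gain ✓.
High-quality (own payoff 110 − 4.3×7.7 = 76.89): to a=0 gives 43 → no gain ✓; to a=2.0 gives 89 − 4.3×2.0 = 80.4 → profitable ✗.
Mid-quality (own payoff 89 − 9.4×2.0 = 70.2): to a=0 gives 43 → no gain ✓; to a=7.7 gives 110 − 9.4×7.7 = 37.62 → no gain ✓.
4 of the 6 constraints hold; not an equilibrium.

4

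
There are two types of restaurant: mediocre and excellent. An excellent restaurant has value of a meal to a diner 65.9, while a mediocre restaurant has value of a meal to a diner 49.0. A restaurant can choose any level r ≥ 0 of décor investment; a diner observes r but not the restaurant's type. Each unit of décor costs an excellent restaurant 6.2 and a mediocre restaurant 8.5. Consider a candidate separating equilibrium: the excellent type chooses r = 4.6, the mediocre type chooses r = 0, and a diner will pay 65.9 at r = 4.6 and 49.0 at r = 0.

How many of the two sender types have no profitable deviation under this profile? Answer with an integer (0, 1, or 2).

1

Excellent type: signal → 65.9 − 6.2 × 4.6 = 37.38; deviate to 0 → 49.0. IC fails (37.38 < 49.0).
Mediocre type: stay at 0 → 49.0; mimic → 65.9 − 8.5 × 4.6 = 26.8. IC holds (49.0 ≥ 26.8).
1 of 2 constraints hold, so this profile is not an equilibrium.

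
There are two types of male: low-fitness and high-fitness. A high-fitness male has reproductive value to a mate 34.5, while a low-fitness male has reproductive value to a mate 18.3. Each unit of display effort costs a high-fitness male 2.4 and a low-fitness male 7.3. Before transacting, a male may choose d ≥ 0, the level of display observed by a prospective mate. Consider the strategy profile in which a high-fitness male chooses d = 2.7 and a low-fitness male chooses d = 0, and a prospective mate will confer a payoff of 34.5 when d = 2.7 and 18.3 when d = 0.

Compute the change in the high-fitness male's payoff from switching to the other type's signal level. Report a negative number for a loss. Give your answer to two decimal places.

Playing d = 2.7 the high-fitness male receives 34.5 − 2.4 × 2.7 = 28.02.
Deviating to d = 0 yields 18.3 instead.
Gain from deviating: 18.3 − 28.02 = -9.72.
The gain is negative, so the high-fitness type's incentive-compatibility constraint is satisfied.

-9.72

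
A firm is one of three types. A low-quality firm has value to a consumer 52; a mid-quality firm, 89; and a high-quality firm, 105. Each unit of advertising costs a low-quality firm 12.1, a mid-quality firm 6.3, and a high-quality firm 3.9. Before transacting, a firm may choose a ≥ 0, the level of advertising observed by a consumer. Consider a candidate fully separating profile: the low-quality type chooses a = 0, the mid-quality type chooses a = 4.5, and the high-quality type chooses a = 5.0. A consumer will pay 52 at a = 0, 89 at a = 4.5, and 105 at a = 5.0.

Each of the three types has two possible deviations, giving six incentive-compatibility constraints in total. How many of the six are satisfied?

Mid-quality (own payoff 89 − 6.3×4.5 = 60.65): to a=0 gives 52 → no gain ✓; to a=5.0 gives 105 − 6.3×5.0 = 73.5 → profitable ✗.
Low-quality (own payoff 52): to a=4.5 gives 89 − 12.1×4.5 = 34.55 → no gain ✓; to a=5.0 gives 105 − 12.1×5.0 = 44.5 → no gain ✓.
High-quality (own payoff 105 − 3.9×5.0 = 85.5): to a=0 gives 52 → no gain ✓; to a=4.5 gives 89 − 3.9×4.5 = 71.45 → no gain ✓.
5 of the 6 constraints hold; not an equilibrium.

5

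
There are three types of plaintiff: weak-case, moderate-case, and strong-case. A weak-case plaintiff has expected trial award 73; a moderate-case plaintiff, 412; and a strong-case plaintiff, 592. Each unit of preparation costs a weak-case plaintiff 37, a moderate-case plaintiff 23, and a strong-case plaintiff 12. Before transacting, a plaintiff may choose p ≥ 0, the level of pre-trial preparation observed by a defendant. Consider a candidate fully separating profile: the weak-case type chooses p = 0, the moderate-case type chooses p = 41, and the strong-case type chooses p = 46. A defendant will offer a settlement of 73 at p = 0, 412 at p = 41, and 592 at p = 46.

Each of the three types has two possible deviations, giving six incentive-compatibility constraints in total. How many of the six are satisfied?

Strong-case (own payoff 592 − 12×46 = 40): to p=0 gives 73 → profitable ✗; to p=41 gives 412 − 12×41 = -80 → no gain ✓.
Moderate-case (own payoff 412 − 23×41 = -531): to p=0 gives 73 → profitable ✗; to p=46 gives 592 − 23×46 = -466 → profitable ✗.
Weak-case (own payoff 73): to p=41 gives 412 − 37×41 = -1105 → no gain ✓; to p=46 gives 592 − 37×46 = -1110 → no gain ✓.
3 of the 6 constraints hold; not an equilibrium.

3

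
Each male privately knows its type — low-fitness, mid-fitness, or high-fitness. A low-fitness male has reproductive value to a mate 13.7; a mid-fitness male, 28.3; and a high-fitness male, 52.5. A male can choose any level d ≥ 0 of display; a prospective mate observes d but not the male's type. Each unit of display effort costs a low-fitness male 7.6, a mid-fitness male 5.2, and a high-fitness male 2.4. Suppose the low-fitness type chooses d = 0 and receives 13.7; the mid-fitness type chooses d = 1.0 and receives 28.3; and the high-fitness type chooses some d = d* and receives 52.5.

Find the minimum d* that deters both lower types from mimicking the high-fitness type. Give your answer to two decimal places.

5.65

Low-fitness type (on-path payoff 13.7) won't mimic when 13.7 ≥ 52.5 − 7.6·d*, i.e. d* ≥ 5.11.
Mid-fitness type (on-path payoff 28.3 − 5.2×1.0 = 23.1) won't mimic when 23.1 ≥ 52.5 − 5.2·d*, i.e. d* ≥ 5.65.
Both must hold, so d* = max(5.11, 5.65) = 5.65. The mid-fitness type's constraint binds.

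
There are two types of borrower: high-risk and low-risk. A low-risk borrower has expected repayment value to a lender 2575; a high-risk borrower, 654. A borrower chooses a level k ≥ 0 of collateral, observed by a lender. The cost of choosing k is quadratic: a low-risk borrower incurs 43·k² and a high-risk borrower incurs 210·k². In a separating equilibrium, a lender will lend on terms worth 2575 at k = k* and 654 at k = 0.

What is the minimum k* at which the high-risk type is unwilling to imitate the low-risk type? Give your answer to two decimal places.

3.02

The high-risk type at k = 0 receives 654; imitating at k* yields 2575 − 210·k*².
Indifference: 654 = 2575 − 210·k*², so k*² = (2575 − 654) / 210 ≈ 9.1476.
k* = √9.1476 ≈ 3.02.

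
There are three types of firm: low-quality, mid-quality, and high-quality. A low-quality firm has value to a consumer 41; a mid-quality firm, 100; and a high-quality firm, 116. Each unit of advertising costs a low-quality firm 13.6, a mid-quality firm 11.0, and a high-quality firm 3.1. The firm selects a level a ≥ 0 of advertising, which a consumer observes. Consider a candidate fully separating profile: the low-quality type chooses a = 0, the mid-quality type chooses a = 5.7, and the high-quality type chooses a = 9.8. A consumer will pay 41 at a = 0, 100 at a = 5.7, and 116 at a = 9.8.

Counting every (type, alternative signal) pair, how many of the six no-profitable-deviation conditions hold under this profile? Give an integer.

5

Mid-quality (own payoff 100 − 11.0×5.7 = 37.3): to a=0 gives 41 → profitable ✗; to a=9.8 gives 116 − 11.0×9.8 = 8.2 → no gain ✓.
High-quality (own payoff 116 − 3.1×9.8 = 85.62): to a=0 gives 41 → no gain ✓; to a=5.7 gives 100 − 3.1×5.7 = 82.33 → no gain ✓.
Low-quality (own payoff 41): to a=5.7 gives 100 − 13.6×5.7 = 22.48 → no gain ✓; to a=9.8 gives 116 − 13.6×9.8 = -17.28 → no gain ✓.
5 of the 6 constraints hold; not an equilibrium.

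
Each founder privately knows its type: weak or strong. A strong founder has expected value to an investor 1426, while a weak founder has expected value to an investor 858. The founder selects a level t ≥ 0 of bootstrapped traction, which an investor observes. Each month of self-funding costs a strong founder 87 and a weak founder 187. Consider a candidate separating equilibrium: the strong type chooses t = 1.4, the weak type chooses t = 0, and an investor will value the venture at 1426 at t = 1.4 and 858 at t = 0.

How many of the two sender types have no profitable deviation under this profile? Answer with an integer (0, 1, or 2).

Strong type: signal → 1426 − 87 × 1.4 = 1304.2; deviate to 0 → 858. IC holds (1304.2 ≥ 858).
Weak type: stay at 0 → 858; mimic → 1426 − 187 × 1.4 = 1164.2. IC fails (858 < 1164.2).
1 of 2 constraints hold, so this profile is not an equilibrium.

1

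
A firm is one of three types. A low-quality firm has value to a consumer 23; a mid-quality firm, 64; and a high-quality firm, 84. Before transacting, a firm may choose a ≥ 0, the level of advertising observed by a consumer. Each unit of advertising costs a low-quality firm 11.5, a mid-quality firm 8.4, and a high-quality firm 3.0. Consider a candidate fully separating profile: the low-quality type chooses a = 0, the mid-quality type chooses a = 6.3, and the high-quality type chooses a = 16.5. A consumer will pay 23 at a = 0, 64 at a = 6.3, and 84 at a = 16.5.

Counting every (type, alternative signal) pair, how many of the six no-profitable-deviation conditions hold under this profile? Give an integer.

Low-quality (own payoff 23): to a=6.3 gives 64 − 11.5×6.3 = -8.45 → no gain ✓; to a=16.5 gives 84 − 11.5×16.5 = -105.75 → no gain ✓.
Mid-quality (own payoff 64 − 8.4×6.3 = 11.08): to a=0 gives 23 → profitable ✗; to a=16.5 gives 84 − 8.4×16.5 = -54.6 → no gain ✓.
High-quality (own payoff 84 − 3.0×16.5 = 34.5): to a=0 gives 23 → no gain ✓; to a=6.3 gives 64 − 3.0×6.3 = 45.1 → profitable ✗.
4 of the 6 constraints hold; not an equilibrium.

4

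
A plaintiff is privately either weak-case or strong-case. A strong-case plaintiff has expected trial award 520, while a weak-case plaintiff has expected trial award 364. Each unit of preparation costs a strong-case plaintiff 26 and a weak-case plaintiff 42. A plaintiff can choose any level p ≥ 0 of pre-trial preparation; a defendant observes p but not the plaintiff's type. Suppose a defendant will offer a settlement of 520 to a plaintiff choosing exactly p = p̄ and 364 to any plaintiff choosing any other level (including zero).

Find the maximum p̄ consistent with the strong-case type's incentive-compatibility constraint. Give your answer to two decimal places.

Choosing p̄ yields the strong-case type 520 − 26·p̄; choosing zero yields 364.
The strong-case type is indifferent at 520 − 26·p̄ = 364, i.e. p̄ = (520 − 364) / 26 = 6.00.
For any p̄ above 6.00 the strong-case type would rather pool at zero, so separation collapses.

6.00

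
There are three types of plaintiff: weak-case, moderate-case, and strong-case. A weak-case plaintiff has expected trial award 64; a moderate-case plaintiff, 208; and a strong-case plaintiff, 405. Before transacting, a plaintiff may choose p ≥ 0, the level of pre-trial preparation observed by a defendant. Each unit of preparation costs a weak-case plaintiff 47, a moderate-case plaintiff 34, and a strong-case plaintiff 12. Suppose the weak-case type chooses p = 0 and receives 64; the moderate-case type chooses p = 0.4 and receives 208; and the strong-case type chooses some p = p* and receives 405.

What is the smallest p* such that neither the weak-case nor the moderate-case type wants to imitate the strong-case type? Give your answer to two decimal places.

7.26

Weak-case type (on-path payoff 64) won't mimic when 64 ≥ 405 − 47·p*, i.e. p* ≥ 7.26.
Moderate-case type (on-path payoff 208 − 34×0.4 = 194.4) won't mimic when 194.4 ≥ 405 − 34·p*, i.e. p* ≥ 6.19.
Both must hold, so p* = max(7.26, 6.19) = 7.26. The weak-case type's constraint binds.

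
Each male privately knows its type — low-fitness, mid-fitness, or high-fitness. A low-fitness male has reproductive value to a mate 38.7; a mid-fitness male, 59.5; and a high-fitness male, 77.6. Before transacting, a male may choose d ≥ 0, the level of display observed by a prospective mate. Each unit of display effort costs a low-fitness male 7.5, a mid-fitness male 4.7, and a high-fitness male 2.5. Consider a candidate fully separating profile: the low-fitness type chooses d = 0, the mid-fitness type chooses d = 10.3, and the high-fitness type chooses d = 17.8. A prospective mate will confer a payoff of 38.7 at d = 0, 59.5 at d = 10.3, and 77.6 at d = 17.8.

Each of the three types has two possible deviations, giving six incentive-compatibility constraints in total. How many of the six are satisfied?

Mid-fitness (own payoff 59.5 − 4.7×10.3 = 11.09): to d=0 gives 38.7 → profitable ✗; to d=17.8 gives 77.6 − 4.7×17.8 = -6.06 → no gain ✓.
Low-fitness (own payoff 38.7): to d=10.3 gives 59.5 − 7.5×10.3 = -17.75 → no gain ✓; to d=17.8 gives 77.6 − 7.5×17.8 = -55.9 → no gain ✓.
High-fitness (own payoff 77.6 − 2.5×17.8 = 33.1): to d=0 gives 38.7 → profitable ✗; to d=10.3 gives 59.5 − 2.5×10.3 = 33.75 → profitable ✗.
3 of the 6 constraints hold; not an equilibrium.

3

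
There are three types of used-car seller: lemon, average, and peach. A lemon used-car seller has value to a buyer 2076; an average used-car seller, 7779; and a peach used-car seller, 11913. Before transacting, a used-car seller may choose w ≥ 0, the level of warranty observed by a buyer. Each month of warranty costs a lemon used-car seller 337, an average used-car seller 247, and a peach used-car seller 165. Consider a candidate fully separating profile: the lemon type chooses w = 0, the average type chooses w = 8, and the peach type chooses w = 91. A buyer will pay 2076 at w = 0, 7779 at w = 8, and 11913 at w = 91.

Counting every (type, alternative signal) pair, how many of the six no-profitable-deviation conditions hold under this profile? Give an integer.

3

Average (own payoff 7779 − 247×8 = 5803): to w=0 gives 2076 → no gain ✓; to w=91 gives 11913 − 247×91 = -10564 → no gain ✓.
Lemon (own payoff 2076): to w=8 gives 7779 − 337×8 = 5083 → profitable ✗; to w=91 gives 11913 − 337×91 = -18754 → no gain ✓.
Peach (own payoff 11913 − 165×91 = -3102): to w=0 gives 2076 → profitable ✗; to w=8 gives 7779 − 165×8 = 6459 → profitable ✗.
3 of the 6 constraints hold; not an equilibrium.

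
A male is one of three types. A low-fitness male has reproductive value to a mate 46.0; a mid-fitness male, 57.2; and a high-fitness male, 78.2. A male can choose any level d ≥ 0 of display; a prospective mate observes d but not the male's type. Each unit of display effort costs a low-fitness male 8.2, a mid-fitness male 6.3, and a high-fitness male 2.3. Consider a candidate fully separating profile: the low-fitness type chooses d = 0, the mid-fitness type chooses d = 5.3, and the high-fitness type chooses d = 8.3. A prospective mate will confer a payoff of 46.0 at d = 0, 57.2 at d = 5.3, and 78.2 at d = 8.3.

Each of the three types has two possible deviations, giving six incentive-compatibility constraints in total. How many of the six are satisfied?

High-fitness (own payoff 78.2 − 2.3×8.3 = 59.11): to d=0 gives 46.0 → no gain ✓; to d=5.3 gives 57.2 − 2.3×5.3 = 45.01 → no gain ✓.
Low-fitness (own payoff 46.0): to d=5.3 gives 57.2 − 8.2×5.3 = 13.74 → no gain ✓; to d=8.3 gives 78.2 − 8.2×8.3 = 10.14 → no gain ✓.
Mid-fitness (own payoff 57.2 − 6.3×5.3 = 23.81): to d=0 gives 46.0 → profitable ✗; to d=8.3 gives 78.2 − 6.3×8.3 = 25.91 → profitable ✗.
4 of the 6 constraints hold; not an equilibrium.

4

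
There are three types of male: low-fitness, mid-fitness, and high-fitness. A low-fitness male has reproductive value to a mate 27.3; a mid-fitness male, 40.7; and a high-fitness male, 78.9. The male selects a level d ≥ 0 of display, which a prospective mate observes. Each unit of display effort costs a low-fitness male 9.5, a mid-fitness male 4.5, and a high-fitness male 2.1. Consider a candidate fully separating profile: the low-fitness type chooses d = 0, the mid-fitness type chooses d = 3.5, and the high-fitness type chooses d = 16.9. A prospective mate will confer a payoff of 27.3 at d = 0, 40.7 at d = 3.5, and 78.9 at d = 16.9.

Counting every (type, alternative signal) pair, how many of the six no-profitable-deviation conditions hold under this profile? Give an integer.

Low-fitness (own payoff 27.3): to d=3.5 gives 40.7 − 9.5×3.5 = 7.45 → no gain ✓; to d=16.9 gives 78.9 − 9.5×16.9 = -81.65 → no gain ✓.
High-fitness (own payoff 78.9 − 2.1×16.9 = 43.41): to d=0 gives 27.3 → no gain ✓; to d=3.5 gives 40.7 − 2.1×3.5 = 33.35 → no gain ✓.
Mid-fitness (own payoff 40.7 − 4.5×3.5 = 24.95): to d=0 gives 27.3 → profitable ✗; to d=16.9 gives 78.9 − 4.5×16.9 = 2.85 → no gain ✓.
5 of the 6 constraints hold; not an equilibrium.

5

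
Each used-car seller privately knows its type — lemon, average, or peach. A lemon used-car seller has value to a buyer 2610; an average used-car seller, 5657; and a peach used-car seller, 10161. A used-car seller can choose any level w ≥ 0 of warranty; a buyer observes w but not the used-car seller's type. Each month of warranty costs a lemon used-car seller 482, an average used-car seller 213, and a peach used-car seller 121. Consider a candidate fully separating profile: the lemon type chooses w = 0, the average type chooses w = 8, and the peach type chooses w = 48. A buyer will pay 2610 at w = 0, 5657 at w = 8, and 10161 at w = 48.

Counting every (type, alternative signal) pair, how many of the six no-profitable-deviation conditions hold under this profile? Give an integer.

5

Lemon (own payoff 2610): to w=8 gives 5657 − 482×8 = 1801 → no gain ✓; to w=48 gives 10161 − 482×48 = -12975 → no gain ✓.
Average (own payoff 5657 − 213×8 = 3953): to w=0 gives 2610 → no gain ✓; to w=48 gives 10161 − 213×48 = -63 → no gain ✓.
Peach (own payoff 10161 − 121×48 = 4353): to w=0 gives 2610 → no gain ✓; to w=8 gives 5657 − 121×8 = 4689 → profitable ✗.
5 of the 6 constraints hold; not an equilibrium.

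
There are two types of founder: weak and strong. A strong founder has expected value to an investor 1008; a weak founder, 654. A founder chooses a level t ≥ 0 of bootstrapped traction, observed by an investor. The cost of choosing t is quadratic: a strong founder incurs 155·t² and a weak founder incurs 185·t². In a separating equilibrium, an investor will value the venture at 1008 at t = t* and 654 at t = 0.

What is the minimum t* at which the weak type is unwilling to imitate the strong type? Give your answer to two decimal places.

The weak type at t = 0 receives 654; imitating at t* yields 1008 − 185·t*².
Indifference: 654 = 1008 − 185·t*², so t*² = (1008 − 654) / 185 ≈ 1.9135.
t* = √1.9135 ≈ 1.38.

1.38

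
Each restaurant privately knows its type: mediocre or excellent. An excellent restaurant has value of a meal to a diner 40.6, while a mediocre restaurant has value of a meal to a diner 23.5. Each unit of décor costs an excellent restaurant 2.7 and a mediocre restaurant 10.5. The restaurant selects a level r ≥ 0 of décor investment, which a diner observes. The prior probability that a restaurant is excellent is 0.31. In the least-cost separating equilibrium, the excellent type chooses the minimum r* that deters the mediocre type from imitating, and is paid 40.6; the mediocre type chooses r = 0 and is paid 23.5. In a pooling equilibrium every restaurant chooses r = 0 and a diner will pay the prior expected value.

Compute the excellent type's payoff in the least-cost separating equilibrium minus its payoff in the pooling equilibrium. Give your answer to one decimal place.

7.4

Least-cost separating signal: r* solves 23.5 = 40.6 − 10.5·r*, so r* = (40.6 − 23.5)/10.5 ≈ 1.6286.
Excellent type's separating payoff: 40.6 − 2.7 × r* = 40.6 − 2.7 × (40.6 − 23.5)/10.5 = 40.6 − 46.17/10.5 ≈ 36.203.
Pooling payoff: 0.31 × 40.6 + 0.69 × 23.5 = 28.801.
Difference: 36.203 − 28.801 = 7.402, i.e. 7.4 to one decimal place.
The excellent type prefers to separate.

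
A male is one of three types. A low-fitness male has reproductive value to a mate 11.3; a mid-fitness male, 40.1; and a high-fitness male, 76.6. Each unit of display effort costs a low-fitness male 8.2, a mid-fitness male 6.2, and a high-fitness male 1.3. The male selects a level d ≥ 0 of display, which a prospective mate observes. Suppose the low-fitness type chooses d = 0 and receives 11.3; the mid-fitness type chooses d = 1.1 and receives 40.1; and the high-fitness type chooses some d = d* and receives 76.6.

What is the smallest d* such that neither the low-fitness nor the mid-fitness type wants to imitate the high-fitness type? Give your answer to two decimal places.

Mid-fitness type (on-path payoff 40.1 − 6.2×1.1 = 33.28) won't mimic when 33.28 ≥ 76.6 − 6.2·d*, i.e. d* ≥ 6.99.
Low-fitness type (on-path payoff 11.3) won't mimic when 11.3 ≥ 76.6 − 8.2·d*, i.e. d* ≥ 7.96.
Both must hold, so d* = max(7.96, 6.99) = 7.96. The low-fitness type's constraint binds.

7.96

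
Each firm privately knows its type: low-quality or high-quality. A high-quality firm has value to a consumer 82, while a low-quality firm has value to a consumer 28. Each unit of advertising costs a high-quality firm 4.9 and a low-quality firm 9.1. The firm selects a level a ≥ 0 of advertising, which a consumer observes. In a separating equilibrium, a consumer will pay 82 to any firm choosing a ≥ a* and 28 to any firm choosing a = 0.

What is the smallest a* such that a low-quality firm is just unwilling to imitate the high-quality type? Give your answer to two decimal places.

A low-quality firm choosing a = 0 receives 28.
Imitating at a* instead would pay 82 at cost 9.1·a*, netting 82 − 9.1·a*.
Indifference: 28 = 82 − 9.1·a*, so a* = (82 − 28) / 9.1 ≈ 5.93.
At a* the low-quality type's incentive constraint just binds; the high-quality type strictly prefers a* since its per-unit cost is lower.

5.93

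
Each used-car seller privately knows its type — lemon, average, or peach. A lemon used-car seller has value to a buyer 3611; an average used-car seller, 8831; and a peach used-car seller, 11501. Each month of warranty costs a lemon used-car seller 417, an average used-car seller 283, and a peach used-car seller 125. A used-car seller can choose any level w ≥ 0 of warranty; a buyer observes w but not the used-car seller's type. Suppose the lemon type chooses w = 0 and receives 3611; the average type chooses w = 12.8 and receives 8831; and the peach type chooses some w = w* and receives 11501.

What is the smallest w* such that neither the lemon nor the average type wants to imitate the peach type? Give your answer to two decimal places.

Average type (on-path payoff 8831 − 283×12.8 = 5208.6) won't mimic when 5208.6 ≥ 11501 − 283·w*, i.e. w* ≥ 22.23.
Lemon type (on-path payoff 3611) won't mimic when 3611 ≥ 11501 − 417·w*, i.e. w* ≥ 18.92.
Both must hold, so w* = max(18.92, 22.23) = 22.23. The average type's constraint binds.

22.23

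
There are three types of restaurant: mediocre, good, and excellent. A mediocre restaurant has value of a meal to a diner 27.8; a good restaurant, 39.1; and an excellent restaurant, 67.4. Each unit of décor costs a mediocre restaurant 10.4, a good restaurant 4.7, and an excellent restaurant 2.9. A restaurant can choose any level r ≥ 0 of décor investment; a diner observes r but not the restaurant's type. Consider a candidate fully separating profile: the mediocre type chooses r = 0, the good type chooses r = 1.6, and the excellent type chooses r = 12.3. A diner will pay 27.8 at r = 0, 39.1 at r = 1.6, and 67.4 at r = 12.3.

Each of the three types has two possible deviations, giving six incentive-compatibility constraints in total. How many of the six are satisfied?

5

Excellent (own payoff 67.4 − 2.9×12.3 = 31.73): to r=0 gives 27.8 → no gain ✓; to r=1.6 gives 39.1 − 2.9×1.6 = 34.46 → profitable ✗.
Mediocre (own payoff 27.8): to r=1.6 gives 39.1 − 10.4×1.6 = 22.46 → no gain ✓; to r=12.3 gives 67.4 − 10.4×12.3 = -60.52 → no gain ✓.
Good (own payoff 39.1 − 4.7×1.6 = 31.58): to r=0 gives 27.8 → no gain ✓; to r=12.3 gives 67.4 − 4.7×12.3 = 9.59 → no gain ✓.
5 of the 6 constraints hold; not an equilibrium.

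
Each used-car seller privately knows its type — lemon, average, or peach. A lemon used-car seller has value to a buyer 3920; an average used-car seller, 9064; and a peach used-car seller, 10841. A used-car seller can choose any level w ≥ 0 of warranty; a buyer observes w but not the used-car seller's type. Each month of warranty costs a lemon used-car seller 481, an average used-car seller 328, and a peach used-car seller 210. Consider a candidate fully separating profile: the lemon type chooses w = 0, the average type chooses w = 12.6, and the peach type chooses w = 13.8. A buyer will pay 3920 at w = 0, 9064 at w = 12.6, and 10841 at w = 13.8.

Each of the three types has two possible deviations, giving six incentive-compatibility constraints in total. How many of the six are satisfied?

Lemon (own payoff 3920): to w=12.6 gives 9064 − 481×12.6 = 3003.4 → no gain ✓; to w=13.8 gives 10841 − 481×13.8 = 4203.2 → profitable ✗.
Peach (own payoff 10841 − 210×13.8 = 7943): to w=0 gives 3920 → no gain ✓; to w=12.6 gives 9064 − 210×12.6 = 6418 → no gain ✓.
Average (own payoff 9064 − 328×12.6 = 4931.2): to w=0 gives 3920 → no gain ✓; to w=13.8 gives 10841 − 328×13.8 = 6314.6 → profitable ✗.
4 of the 6 constraints hold; not an equilibrium.

4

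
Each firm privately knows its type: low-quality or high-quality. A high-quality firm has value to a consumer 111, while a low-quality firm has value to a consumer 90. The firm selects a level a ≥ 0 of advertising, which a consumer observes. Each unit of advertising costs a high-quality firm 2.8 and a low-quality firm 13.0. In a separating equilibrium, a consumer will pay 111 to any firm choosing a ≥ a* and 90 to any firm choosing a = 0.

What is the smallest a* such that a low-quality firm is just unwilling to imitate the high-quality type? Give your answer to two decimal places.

A low-quality firm choosing a = 0 receives 90.
Imitating at a* instead would pay 111 at cost 13.0·a*, netting 111 − 13.0·a*.
Indifference: 90 = 111 − 13.0·a*, so a* = (111 − 90) / 13.0 ≈ 1.62.
This is the low-quality type's binding incentive-compatibility constraint; any a ≥ 1.62 sustains separation on that side.

1.62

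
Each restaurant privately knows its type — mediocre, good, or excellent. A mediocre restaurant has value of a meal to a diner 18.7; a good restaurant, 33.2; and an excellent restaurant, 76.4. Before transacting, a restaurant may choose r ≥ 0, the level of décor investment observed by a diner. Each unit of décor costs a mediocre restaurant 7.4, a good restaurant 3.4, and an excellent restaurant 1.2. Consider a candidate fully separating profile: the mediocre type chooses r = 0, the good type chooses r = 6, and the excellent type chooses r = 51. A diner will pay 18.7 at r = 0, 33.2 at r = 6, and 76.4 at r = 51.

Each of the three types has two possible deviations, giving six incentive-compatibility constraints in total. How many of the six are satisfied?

Good (own payoff 33.2 − 3.4×6 = 12.8): to r=0 gives 18.7 → profitable ✗; to r=51 gives 76.4 − 3.4×51 = -97 → no gain ✓.
Mediocre (own payoff 18.7): to r=6 gives 33.2 − 7.4×6 = -11.2 → no gain ✓; to r=51 gives 76.4 − 7.4×51 = -301 → no gain ✓.
Excellent (own payoff 76.4 − 1.2×51 = 15.2): to r=0 gives 18.7 → profitable ✗; to r=6 gives 33.2 − 1.2×6 = 26 → profitable ✗.
3 of the 6 constraints hold; not an equilibrium.

3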